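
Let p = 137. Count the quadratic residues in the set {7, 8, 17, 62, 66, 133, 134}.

(7/137) = +1 → QR.
(8/137) = +1 → QR.
(17/137) = +1 → QR.
(62/137) = -1 → non-residue.
(66/137) = -1 → non-residue.
(133/137) = +1 → QR.
(134/137) = -1 → non-residue.
Total quadratic residues among the 7: 4.

4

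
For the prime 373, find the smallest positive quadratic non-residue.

(2/373) = −1, so 2 is the smallest positive non-residue mod 373.

2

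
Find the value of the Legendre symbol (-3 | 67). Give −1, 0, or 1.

First reduce: -3 ≡ 64 (mod 67).
Pull out 2^6: since 67 ≡ 3 (mod 8), (2/67) = -1, so (2/67)^6 = +1.
Reached (1/67) = 1. Collecting the sign flips along the way, the symbol is +1.

1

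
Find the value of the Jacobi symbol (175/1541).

Reciprocity: 175 ≡ 3 and 1541 ≡ 1 (mod 4), so (175/1541) = +(1541/175).
Reduce top mod 175: now compute (141/175).
Reciprocity: 141 ≡ 1 and 175 ≡ 3 (mod 4), so (141/175) = +(175/141).
Reduce top mod 141: now compute (34/141).
Pull out 2: since 141 ≡ 5 (mod 8), (2/141) = -1.
Reciprocity: 17 ≡ 1 and 141 ≡ 1 (mod 4), so (17/141) = +(141/17).
Reduce top mod 17: now compute (5/17).
Reciprocity: 5 ≡ 1 and 17 ≡ 1 (mod 4), so (5/17) = +(17/5).
Reduce top mod 5: now compute (2/5).
Pull out 2: since 5 ≡ 5 (mod 8), (2/5) = -1.
Reached (1/5) = 1. Collecting the sign flips along the way, the symbol is +1.

1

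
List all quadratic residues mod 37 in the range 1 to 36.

1 3 4 7 9 10 11 12 16 21 25 26 27 28 30 33 34 36

Square k = 1,…,18 (k and 37−k give the same square):
1²=1, 2²=4, 3²=9, 4²=16, 5²=25, 6²=36, 7²≡12, 8²≡27, 9²≡7, 10²≡26, 11²≡10, 12²≡33, 13²≡21, 14²≡11, 15²≡3, 16²≡34, 17²≡30, 18²≡28 (mod 37).
So the quadratic residues mod 37 are {1, 3, 4, 7, 9, 10, 11, 12, 16, 21, 25, 26, 27, 28, 30, 33, 34, 36}.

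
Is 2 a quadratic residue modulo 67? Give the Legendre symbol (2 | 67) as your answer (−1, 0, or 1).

-1

Pull out 2: since 67 ≡ 3 (mod 8), (2/67) = -1.
Reached (1/67) = 1. Collecting the sign flips along the way, the symbol is -1.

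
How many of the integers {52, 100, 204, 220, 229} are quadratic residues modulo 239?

3

(52/239) = -1 → non-residue.
(100/239) = +1 → QR.
(204/239) = +1 → QR.
(220/239) = +1 → QR.
(229/239) = -1 → non-residue.
Total quadratic residues among the 5: 3.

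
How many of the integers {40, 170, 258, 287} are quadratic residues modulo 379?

1

(40/379) = -1 → non-residue.
(170/379) = +1 → QR.
(258/379) = -1 → non-residue.
(287/379) = -1 → non-residue.
Total quadratic residues among the 4: 1.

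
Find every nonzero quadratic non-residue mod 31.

3,6,11,12,13,15,17,21,22,23,24,26,27,29,30

Square k = 1,…,15 (k and 31−k give the same square):
1²=1, 2²=4, 3²=9, 4²=16, 5²=25, 6²≡5, 7²≡18, 8²≡2, 9²≡19, 10²≡7, 11²≡28, 12²≡20, 13²≡14, 14²≡10, 15²≡8 (mod 31).
The residues are {1, 2, 4, 5, 7, 8, 9, 10, 14, 16, 18, 19, 20, 25, 28}; the non-residues are the remaining 15 nonzero classes.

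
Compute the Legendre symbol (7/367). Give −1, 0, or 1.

1

Euler's criterion: (7/367) ≡ 7^183 (mod 367).
7^2 ≡ 49 (mod 367)
7^4 ≡ 199 (mod 367)
7^8 ≡ 332 (mod 367)
7^16 ≡ 124 (mod 367)
7^32 ≡ 329 (mod 367)
7^64 ≡ 343 (mod 367)
7^128 ≡ 209 (mod 367)
7^183 = 7^(128+32+16+4+2+1) ≡ 1 (mod 367).
Result is 1, so (7/367) = 1.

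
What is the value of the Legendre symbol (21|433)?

Euler's criterion: (21/433) ≡ 21^216 (mod 433).
21^2 ≡ 8 (mod 433)
21^4 ≡ 64 (mod 433)
21^8 ≡ 199 (mod 433)
21^16 ≡ 198 (mod 433)
21^32 ≡ 234 (mod 433)
21^64 ≡ 198 (mod 433)
21^128 ≡ 234 (mod 433)
21^216 = 21^(128+64+16+8) ≡ 432 (mod 433).
Result is 432 ≡ −1, so (21/433) = −1.

-1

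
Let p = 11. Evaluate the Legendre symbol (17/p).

-1

First reduce: 17 ≡ 6 (mod 11).
Pull out 2: since 11 ≡ 3 (mod 8), (2/11) = -1.
Reciprocity: 3 ≡ 3 and 11 ≡ 3 (mod 4), so (3/11) = −(11/3).
Reduce top mod 3: now compute (2/3).
Pull out 2: since 3 ≡ 3 (mod 8), (2/3) = -1.
Reached (1/3) = 1. Collecting the sign flips along the way, the symbol is -1.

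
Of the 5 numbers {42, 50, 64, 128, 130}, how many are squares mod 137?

(42/137) = -1 → non-residue.
(50/137) = +1 → QR.
(64/137) = +1 → QR.
(128/137) = +1 → QR.
(130/137) = +1 → QR.
Total quadratic residues among the 5: 4.

4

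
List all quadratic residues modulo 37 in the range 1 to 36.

1 3 4 7 9 10 11 12 16 21 25 26 27 28 30 33 34 36

Square k = 1,…,18 (k and 37−k give the same square):
1²=1, 2²=4, 3²=9, 4²=16, 5²=25, 6²=36, 7²≡12, 8²≡27, 9²≡7, 10²≡26, 11²≡10, 12²≡33, 13²≡21, 14²≡11, 15²≡3, 16²≡34, 17²≡30, 18²≡28 (mod 37).
So the quadratic residues mod 37 are {1, 3, 4, 7, 9, 10, 11, 12, 16, 21, 25, 26, 27, 28, 30, 33, 34, 36}.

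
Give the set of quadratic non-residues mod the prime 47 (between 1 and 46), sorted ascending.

5 10 11 13 15 19 20 22 23 26 29 30 31 33 35 38 39 40 41 43 44 45 46

Square k = 1,…,23 (k and 47−k give the same square):
1²=1, 2²=4, 3²=9, 4²=16, 5²=25, 6²=36, 7²≡2, 8²≡17, 9²≡34, 10²≡6, 11²≡27, 12²≡3, 13²≡28, 14²≡8, 15²≡37, 16²≡21, 17²≡7, 18²≡42, 19²≡32, 20²≡24, 21²≡18, 22²≡14, 23²≡12 (mod 47).
The residues are {1, 2, 3, 4, 6, 7, 8, 9, 12, 14, 16, 17, 18, 21, 24, 25, 27, 28, 32, 34, 36, 37, 42}; the non-residues are the remaining 23 nonzero classes.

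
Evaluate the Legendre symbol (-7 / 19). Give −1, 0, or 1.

-1

First reduce: -7 ≡ 12 (mod 19).
Pull out 2^2: since 19 ≡ 3 (mod 8), (2/19) = -1, so (2/19)^2 = +1.
Reciprocity: 3 ≡ 3 and 19 ≡ 3 (mod 4), so (3/19) = −(19/3).
Reduce top mod 3: now compute (1/3).
Reached (1/3) = 1. Collecting the sign flips along the way, the symbol is -1.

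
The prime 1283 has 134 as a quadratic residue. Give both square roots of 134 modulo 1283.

251, 1032

Since 1283 ≡ 3 (mod 4), a square root of 134 is 134^((1283+1)/4) = 134^321 mod 1283.
Repeated squaring: 134^2≡1277, 134^4≡36, 134^8≡13, 134^16≡169, 134^32≡335, 134^64≡604, 134^128≡444, 134^256≡837 (mod 1283).
134^321 = 134^(256+64+1) ≡ 1032 (mod 1283).
Check: 1032² = 1065024 ≡ 134 (mod 1283). The two roots are 251 and 1032.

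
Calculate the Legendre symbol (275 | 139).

1

Euler's criterion: (275/139) ≡ 136^69 (mod 139).
136^2 ≡ 9 (mod 139)
136^4 ≡ 81 (mod 139)
136^8 ≡ 28 (mod 139)
136^16 ≡ 89 (mod 139)
136^32 ≡ 137 (mod 139)
136^64 ≡ 4 (mod 139)
136^69 = 136^(64+4+1) ≡ 1 (mod 139).
Result is 1, so (275/139) = 1.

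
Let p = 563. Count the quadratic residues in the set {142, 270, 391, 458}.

(142/563) = -1 → non-residue.
(270/563) = +1 → QR.
(391/563) = +1 → QR.
(458/563) = +1 → QR.
Total quadratic residues among the 4: 3.

3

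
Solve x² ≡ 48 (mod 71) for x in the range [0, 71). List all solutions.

30, 41

Since 71 ≡ 3 (mod 4), a square root of 48 is 48^((71+1)/4) = 48^18 mod 71.
Repeated squaring: 48^2≡32, 48^4≡30, 48^8≡48, 48^16≡32 (mod 71).
48^18 = 48^(16+2) ≡ 30 (mod 71).
Check: 30² = 900 ≡ 48 (mod 71). The two roots are 30 and 41.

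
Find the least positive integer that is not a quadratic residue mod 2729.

(2/2729) = +1, so 2 is a residue.
(3/2729) = −1, so 3 is the smallest positive non-residue mod 2729.

3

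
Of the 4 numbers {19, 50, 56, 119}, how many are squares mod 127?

(19/127) = +1 → QR.
(50/127) = +1 → QR.
(56/127) = -1 → non-residue.
(119/127) = -1 → non-residue.
Total quadratic residues among the 4: 2.

2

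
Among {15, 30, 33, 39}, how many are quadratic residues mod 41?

(15/41) = -1 → non-residue.
(30/41) = -1 → non-residue.
(33/41) = +1 → QR.
(39/41) = +1 → QR.
Total quadratic residues among the 4: 2.

2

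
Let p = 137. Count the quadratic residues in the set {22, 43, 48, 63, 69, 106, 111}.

(22/137) = +1 → QR.
(43/137) = -1 → non-residue.
(48/137) = -1 → non-residue.
(63/137) = +1 → QR.
(69/137) = +1 → QR.
(106/137) = -1 → non-residue.
(111/137) = -1 → non-residue.
Total quadratic residues among the 7: 3.

3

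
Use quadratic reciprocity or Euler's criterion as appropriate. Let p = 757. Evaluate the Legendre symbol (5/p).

-1

Euler's criterion: (5/757) ≡ 5^378 (mod 757).
5^2 ≡ 25 (mod 757)
5^4 ≡ 625 (mod 757)
5^8 ≡ 13 (mod 757)
5^16 ≡ 169 (mod 757)
5^32 ≡ 552 (mod 757)
5^64 ≡ 390 (mod 757)
5^128 ≡ 700 (mod 757)
5^256 ≡ 221 (mod 757)
5^378 = 5^(256+64+32+16+8+2) ≡ 756 (mod 757).
Result is 756 ≡ −1, so (5/757) = −1.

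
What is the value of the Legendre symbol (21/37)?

1

Reciprocity: 21 ≡ 1 and 37 ≡ 1 (mod 4), so (21/37) = +(37/21).
Reduce top mod 21: now compute (16/21).
Pull out 2^4: since 21 ≡ 5 (mod 8), (2/21) = -1, so (2/21)^4 = +1.
Reached (1/21) = 1. Collecting the sign flips along the way, the symbol is +1.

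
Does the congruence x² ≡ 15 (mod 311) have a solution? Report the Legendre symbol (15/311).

Reciprocity: 15 ≡ 3 and 311 ≡ 3 (mod 4), so (15/311) = −(311/15).
Reduce top mod 15: now compute (11/15).
Reciprocity: 11 ≡ 3 and 15 ≡ 3 (mod 4), so (11/15) = −(15/11).
Reduce top mod 11: now compute (4/11).
Pull out 2^2: since 11 ≡ 3 (mod 8), (2/11) = -1, so (2/11)^2 = +1.
Reached (1/11) = 1. Collecting the sign flips along the way, the symbol is +1.

1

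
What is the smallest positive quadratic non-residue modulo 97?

5

(2/97) = +1, so 2 is a residue.
(3/97) = +1, so 3 is a residue.
(4/97) = +1, so 4 is a residue.
(5/97) = −1, so 5 is the smallest positive non-residue mod 97.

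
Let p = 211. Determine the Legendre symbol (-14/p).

Euler's criterion: (-14/211) ≡ 197^105 (mod 211).
197^2 ≡ 196 (mod 211)
197^4 ≡ 14 (mod 211)
197^8 ≡ 196 (mod 211)
197^16 ≡ 14 (mod 211)
197^32 ≡ 196 (mod 211)
197^64 ≡ 14 (mod 211)
197^105 = 197^(64+32+8+1) ≡ 210 (mod 211).
Result is 210 ≡ −1, so (-14/211) = −1.

-1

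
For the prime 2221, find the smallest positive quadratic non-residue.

(2/2221) = −1, so 2 is the smallest positive non-residue mod 2221.

2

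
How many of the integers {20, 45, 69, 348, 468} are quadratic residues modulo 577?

1

(20/577) = -1 → non-residue.
(45/577) = -1 → non-residue.
(69/577) = +1 → QR.
(348/577) = -1 → non-residue.
(468/577) = -1 → non-residue.
Total quadratic residues among the 5: 1.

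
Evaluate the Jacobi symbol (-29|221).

First reduce: -29 ≡ 192 (mod 221).
Pull out 2^6: since 221 ≡ 5 (mod 8), (2/221) = -1, so (2/221)^6 = +1.
Reciprocity: 3 ≡ 3 and 221 ≡ 1 (mod 4), so (3/221) = +(221/3).
Reduce top mod 3: now compute (2/3).
Pull out 2: since 3 ≡ 3 (mod 8), (2/3) = -1.
Reached (1/3) = 1. Collecting the sign flips along the way, the symbol is -1.

-1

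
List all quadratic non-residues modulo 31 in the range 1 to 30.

3,6,11,12,13,15,17,21,22,23,24,26,27,29,30

Square k = 1,…,15 (k and 31−k give the same square):
1²=1, 2²=4, 3²=9, 4²=16, 5²=25, 6²≡5, 7²≡18, 8²≡2, 9²≡19, 10²≡7, 11²≡28, 12²≡20, 13²≡14, 14²≡10, 15²≡8 (mod 31).
The residues are {1, 2, 4, 5, 7, 8, 9, 10, 14, 16, 18, 19, 20, 25, 28}; the non-residues are the remaining 15 nonzero classes.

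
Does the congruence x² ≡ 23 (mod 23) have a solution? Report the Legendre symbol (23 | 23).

0

First reduce: 23 ≡ 0 (mod 23).
Top reduces to 0: gcd > 1, so the symbol is 0.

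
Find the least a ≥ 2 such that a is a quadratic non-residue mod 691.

(2/691) = −1, so 2 is the smallest positive non-residue mod 691.

2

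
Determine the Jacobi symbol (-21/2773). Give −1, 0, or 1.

First reduce: -21 ≡ 2752 (mod 2773).
Pull out 2^6: since 2773 ≡ 5 (mod 8), (2/2773) = -1, so (2/2773)^6 = +1.
Reciprocity: 43 ≡ 3 and 2773 ≡ 1 (mod 4), so (43/2773) = +(2773/43).
Reduce top mod 43: now compute (21/43).
Reciprocity: 21 ≡ 1 and 43 ≡ 3 (mod 4), so (21/43) = +(43/21).
Reduce top mod 21: now compute (1/21).
Reached (1/21) = 1. Collecting the sign flips along the way, the symbol is +1.

1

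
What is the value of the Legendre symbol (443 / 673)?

-1

Reciprocity: 443 ≡ 3 and 673 ≡ 1 (mod 4), so (443/673) = +(673/443).
Reduce top mod 443: now compute (230/443).
Pull out 2: since 443 ≡ 3 (mod 8), (2/443) = -1.
Reciprocity: 115 ≡ 3 and 443 ≡ 3 (mod 4), so (115/443) = −(443/115).
Reduce top mod 115: now compute (98/115).
Pull out 2: since 115 ≡ 3 (mod 8), (2/115) = -1.
Reciprocity: 49 ≡ 1 and 115 ≡ 3 (mod 4), so (49/115) = +(115/49).
Reduce top mod 49: now compute (17/49).
Reciprocity: 17 ≡ 1 and 49 ≡ 1 (mod 4), so (17/49) = +(49/17).
Reduce top mod 17: now compute (15/17).
Reciprocity: 15 ≡ 3 and 17 ≡ 1 (mod 4), so (15/17) = +(17/15).
Reduce top mod 15: now compute (2/15).
Pull out 2: since 15 ≡ 7 (mod 8), (2/15) = +1.
Reached (1/15) = 1. Collecting the sign flips along the way, the symbol is -1.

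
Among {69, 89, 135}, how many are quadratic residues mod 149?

(69/149) = +1 → QR.
(89/149) = -1 → non-residue.
(135/149) = -1 → non-residue.
Total quadratic residues among the 3: 1.

1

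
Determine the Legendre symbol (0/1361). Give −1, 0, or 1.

Top reduces to 0: gcd > 1, so the symbol is 0.

0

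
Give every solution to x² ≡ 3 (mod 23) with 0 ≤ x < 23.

7, 16

Since 23 ≡ 3 (mod 4), a square root of 3 is 3^((23+1)/4) = 3^6 mod 23.
Repeated squaring: 3^2≡9, 3^4≡12 (mod 23).
3^6 = 3^(4+2) ≡ 16 (mod 23).
Check: 16² = 256 ≡ 3 (mod 23). The two roots are 7 and 16.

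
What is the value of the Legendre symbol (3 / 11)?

1

Reciprocity: 3 ≡ 3 and 11 ≡ 3 (mod 4), so (3/11) = −(11/3).
Reduce top mod 3: now compute (2/3).
Pull out 2: since 3 ≡ 3 (mod 8), (2/3) = -1.
Reached (1/3) = 1. Collecting the sign flips along the way, the symbol is +1.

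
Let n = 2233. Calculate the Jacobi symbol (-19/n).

First reduce: -19 ≡ 2214 (mod 2233).
Pull out 2: since 2233 ≡ 1 (mod 8), (2/2233) = +1.
Reciprocity: 1107 ≡ 3 and 2233 ≡ 1 (mod 4), so (1107/2233) = +(2233/1107).
Reduce top mod 1107: now compute (19/1107).
Reciprocity: 19 ≡ 3 and 1107 ≡ 3 (mod 4), so (19/1107) = −(1107/19).
Reduce top mod 19: now compute (5/19).
Reciprocity: 5 ≡ 1 and 19 ≡ 3 (mod 4), so (5/19) = +(19/5).
Reduce top mod 5: now compute (4/5).
Pull out 2^2: since 5 ≡ 5 (mod 8), (2/5) = -1, so (2/5)^2 = +1.
Reached (1/5) = 1. Collecting the sign flips along the way, the symbol is -1.

-1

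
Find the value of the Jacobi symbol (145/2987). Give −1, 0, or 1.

Reciprocity: 145 ≡ 1 and 2987 ≡ 3 (mod 4), so (145/2987) = +(2987/145).
Reduce top mod 145: now compute (87/145).
Reciprocity: 87 ≡ 3 and 145 ≡ 1 (mod 4), so (87/145) = +(145/87).
Reduce top mod 87: now compute (58/87).
Pull out 2: since 87 ≡ 7 (mod 8), (2/87) = +1.
Reciprocity: 29 ≡ 1 and 87 ≡ 3 (mod 4), so (29/87) = +(87/29).
Reduce top mod 29: now compute (0/29).
Top reduces to 0: gcd > 1, so the symbol is 0.

0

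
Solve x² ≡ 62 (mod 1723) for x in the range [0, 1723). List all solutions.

256, 1467

Since 1723 ≡ 3 (mod 4), a square root of 62 is 62^((1723+1)/4) = 62^431 mod 1723.
Repeated squaring: 62^2≡398, 62^4≡1611, 62^8≡483, 62^16≡684, 62^32≡923, 62^64≡767, 62^128≡746, 62^256≡1710 (mod 1723).
62^431 = 62^(256+128+32+8+4+2+1) ≡ 256 (mod 1723).
Check: 256² = 65536 ≡ 62 (mod 1723). The two roots are 256 and 1467.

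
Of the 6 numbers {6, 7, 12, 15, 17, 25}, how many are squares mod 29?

3

(6/29) = +1 → QR.
(7/29) = +1 → QR.
(12/29) = -1 → non-residue.
(15/29) = -1 → non-residue.
(17/29) = -1 → non-residue.
(25/29) = +1 → QR.
Total quadratic residues among the 6: 3.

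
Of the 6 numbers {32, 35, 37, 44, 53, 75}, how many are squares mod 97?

5

(32/97) = +1 → QR.
(35/97) = +1 → QR.
(37/97) = -1 → non-residue.
(44/97) = +1 → QR.
(53/97) = +1 → QR.
(75/97) = +1 → QR.
Total quadratic residues among the 6: 5.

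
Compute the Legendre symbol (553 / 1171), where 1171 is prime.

Reciprocity: 553 ≡ 1 and 1171 ≡ 3 (mod 4), so (553/1171) = +(1171/553).
Reduce top mod 553: now compute (65/553).
Reciprocity: 65 ≡ 1 and 553 ≡ 1 (mod 4), so (65/553) = +(553/65).
Reduce top mod 65: now compute (33/65).
Reciprocity: 33 ≡ 1 and 65 ≡ 1 (mod 4), so (33/65) = +(65/33).
Reduce top mod 33: now compute (32/33).
Pull out 2^5: since 33 ≡ 1 (mod 8), (2/33) = +1, so (2/33)^5 = +1.
Reached (1/33) = 1. Collecting the sign flips along the way, the symbol is +1.

1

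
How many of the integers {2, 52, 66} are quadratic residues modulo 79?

2

(2/79) = +1 → QR.
(52/79) = +1 → QR.
(66/79) = -1 → non-residue.
Total quadratic residues among the 3: 2.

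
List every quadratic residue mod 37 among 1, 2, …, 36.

Square k = 1,…,18 (k and 37−k give the same square):
1²=1, 2²=4, 3²=9, 4²=16, 5²=25, 6²=36, 7²≡12, 8²≡27, 9²≡7, 10²≡26, 11²≡10, 12²≡33, 13²≡21, 14²≡11, 15²≡3, 16²≡34, 17²≡30, 18²≡28 (mod 37).
So the quadratic residues mod 37 are {1, 3, 4, 7, 9, 10, 11, 12, 16, 21, 25, 26, 27, 28, 30, 33, 34, 36}.

1, 3, 4, 7, 9, 10, 11, 12, 16, 21, 25, 26, 27, 28, 30, 33, 34, 36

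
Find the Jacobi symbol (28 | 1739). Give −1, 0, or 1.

1

Pull out 2^2: since 1739 ≡ 3 (mod 8), (2/1739) = -1, so (2/1739)^2 = +1.
Reciprocity: 7 ≡ 3 and 1739 ≡ 3 (mod 4), so (7/1739) = −(1739/7).
Reduce top mod 7: now compute (3/7).
Reciprocity: 3 ≡ 3 and 7 ≡ 3 (mod 4), so (3/7) = −(7/3).
Reduce top mod 3: now compute (1/3).
Reached (1/3) = 1. Collecting the sign flips along the way, the symbol is +1.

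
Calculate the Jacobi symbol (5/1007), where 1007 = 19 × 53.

-1

Reciprocity: 5 ≡ 1 and 1007 ≡ 3 (mod 4), so (5/1007) = +(1007/5).
Reduce top mod 5: now compute (2/5).
Pull out 2: since 5 ≡ 5 (mod 8), (2/5) = -1.
Reached (1/5) = 1. Collecting the sign flips along the way, the symbol is -1.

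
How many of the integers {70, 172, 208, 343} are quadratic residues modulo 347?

(70/347) = -1 → non-residue.
(172/347) = +1 → QR.
(208/347) = +1 → QR.
(343/347) = -1 → non-residue.
Total quadratic residues among the 4: 2.

2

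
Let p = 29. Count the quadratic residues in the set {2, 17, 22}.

(2/29) = -1 → non-residue.
(17/29) = -1 → non-residue.
(22/29) = +1 → QR.
Total quadratic residues among the 3: 1.

1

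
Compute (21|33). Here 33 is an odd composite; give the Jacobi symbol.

0

Reciprocity: 21 ≡ 1 and 33 ≡ 1 (mod 4), so (21/33) = +(33/21).
Reduce top mod 21: now compute (12/21).
Pull out 2^2: since 21 ≡ 5 (mod 8), (2/21) = -1, so (2/21)^2 = +1.
Reciprocity: 3 ≡ 3 and 21 ≡ 1 (mod 4), so (3/21) = +(21/3).
Reduce top mod 3: now compute (0/3).
Top reduces to 0: gcd > 1, so the symbol is 0.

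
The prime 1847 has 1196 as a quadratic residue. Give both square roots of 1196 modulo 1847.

Since 1847 ≡ 3 (mod 4), a square root of 1196 is 1196^((1847+1)/4) = 1196^462 mod 1847.
Repeated squaring: 1196^2≡838, 1196^4≡384, 1196^8≡1543, 1196^16≡66, 1196^32≡662, 1196^64≡505, 1196^128≡139, 1196^256≡851 (mod 1847).
1196^462 = 1196^(256+128+64+8+4+2) ≡ 1573 (mod 1847).
Check: 1573² = 2474329 ≡ 1196 (mod 1847). The two roots are 274 and 1573.

274, 1573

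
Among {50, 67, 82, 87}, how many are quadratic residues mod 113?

3

(50/113) = +1 → QR.
(67/113) = -1 → non-residue.
(82/113) = +1 → QR.
(87/113) = +1 → QR.
Total quadratic residues among the 4: 3.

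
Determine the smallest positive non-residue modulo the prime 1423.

(2/1423) = +1, so 2 is a residue.
(3/1423) = −1, so 3 is the smallest positive non-residue mod 1423.

3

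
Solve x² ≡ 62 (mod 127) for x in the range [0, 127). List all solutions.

58, 69

Since 127 ≡ 3 (mod 4), a square root of 62 is 62^((127+1)/4) = 62^32 mod 127.
Repeated squaring: 62^2≡34, 62^4≡13, 62^8≡42, 62^16≡113, 62^32≡69 (mod 127).
62^32 = 62^(32) ≡ 69 (mod 127).
Check: 69² = 4761 ≡ 62 (mod 127). The two roots are 58 and 69.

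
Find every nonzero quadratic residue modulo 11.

1, 3, 4, 5, 9

Square k = 1,…,5 (k and 11−k give the same square):
1²=1, 2²=4, 3²=9, 4²≡5, 5²≡3 (mod 11).
So the quadratic residues mod 11 are {1, 3, 4, 5, 9}.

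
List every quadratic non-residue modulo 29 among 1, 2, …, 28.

2,3,8,10,11,12,14,15,17,18,19,21,26,27

Square k = 1,…,14 (k and 29−k give the same square):
1²=1, 2²=4, 3²=9, 4²=16, 5²=25, 6²≡7, 7²≡20, 8²≡6, 9²≡23, 10²≡13, 11²≡5, 12²≡28, 13²≡24, 14²≡22 (mod 29).
The residues are {1, 4, 5, 6, 7, 9, 13, 16, 20, 22, 23, 24, 25, 28}; the non-residues are the remaining 14 nonzero classes.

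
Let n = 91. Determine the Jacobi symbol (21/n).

Reciprocity: 21 ≡ 1 and 91 ≡ 3 (mod 4), so (21/91) = +(91/21).
Reduce top mod 21: now compute (7/21).
Reciprocity: 7 ≡ 3 and 21 ≡ 1 (mod 4), so (7/21) = +(21/7).
Reduce top mod 7: now compute (0/7).
Top reduces to 0: gcd > 1, so the symbol is 0.

0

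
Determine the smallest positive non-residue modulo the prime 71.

7

(2/71) = +1, so 2 is a residue.
(3/71) = +1, so 3 is a residue.
(4/71) = +1, so 4 is a residue.
(5/71) = +1, so 5 is a residue.
(6/71) = +1, so 6 is a residue.
(7/71) = −1, so 7 is the smallest positive non-residue mod 71.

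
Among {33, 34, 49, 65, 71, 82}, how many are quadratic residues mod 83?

3

(33/83) = +1 → QR.
(34/83) = -1 → non-residue.
(49/83) = +1 → QR.
(65/83) = +1 → QR.
(71/83) = -1 → non-residue.
(82/83) = -1 → non-residue.
Total quadratic residues among the 6: 3.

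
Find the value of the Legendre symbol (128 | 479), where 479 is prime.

1

Euler's criterion: (128/479) ≡ 128^239 (mod 479).
128^2 ≡ 98 (mod 479)
128^4 ≡ 24 (mod 479)
128^8 ≡ 97 (mod 479)
128^16 ≡ 308 (mod 479)
128^32 ≡ 22 (mod 479)
128^64 ≡ 5 (mod 479)
128^128 ≡ 25 (mod 479)
128^239 = 128^(128+64+32+8+4+2+1) ≡ 1 (mod 479).
Result is 1, so (128/479) = 1.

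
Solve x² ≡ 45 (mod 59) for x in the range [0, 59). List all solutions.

24, 35

Since 59 ≡ 3 (mod 4), a square root of 45 is 45^((59+1)/4) = 45^15 mod 59.
Repeated squaring: 45^2≡19, 45^4≡7, 45^8≡49 (mod 59).
45^15 = 45^(8+4+2+1) ≡ 35 (mod 59).
Check: 35² = 1225 ≡ 45 (mod 59). The two roots are 24 and 35.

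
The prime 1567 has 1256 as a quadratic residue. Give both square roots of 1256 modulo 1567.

Since 1567 ≡ 3 (mod 4), a square root of 1256 is 1256^((1567+1)/4) = 1256^392 mod 1567.
Repeated squaring: 1256^2≡1134, 1256^4≡1016, 1256^8≡1170, 1256^16≡909, 1256^32≡472, 1256^64≡270, 1256^128≡818, 1256^256≡15 (mod 1567).
1256^392 = 1256^(256+128+8) ≡ 613 (mod 1567).
Check: 613² = 375769 ≡ 1256 (mod 1567). The two roots are 613 and 954.

613, 954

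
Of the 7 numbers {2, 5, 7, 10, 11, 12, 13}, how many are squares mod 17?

(2/17) = +1 → QR.
(5/17) = -1 → non-residue.
(7/17) = -1 → non-residue.
(10/17) = -1 → non-residue.
(11/17) = -1 → non-residue.
(12/17) = -1 → non-residue.
(13/17) = +1 → QR.
Total quadratic residues among the 7: 2.

2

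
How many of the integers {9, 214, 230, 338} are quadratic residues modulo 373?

(9/373) = +1 → QR.
(214/373) = -1 → non-residue.
(230/373) = -1 → non-residue.
(338/373) = -1 → non-residue.
Total quadratic residues among the 4: 1.

1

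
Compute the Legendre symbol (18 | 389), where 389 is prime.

Euler's criterion: (18/389) ≡ 18^194 (mod 389).
18^2 ≡ 324 (mod 389)
18^4 ≡ 335 (mod 389)
18^8 ≡ 193 (mod 389)
18^16 ≡ 294 (mod 389)
18^32 ≡ 78 (mod 389)
18^64 ≡ 249 (mod 389)
18^128 ≡ 150 (mod 389)
18^194 = 18^(128+64+2) ≡ 388 (mod 389).
Result is 388 ≡ −1, so (18/389) = −1.

-1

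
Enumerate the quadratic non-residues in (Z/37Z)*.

Square k = 1,…,18 (k and 37−k give the same square):
1²=1, 2²=4, 3²=9, 4²=16, 5²=25, 6²=36, 7²≡12, 8²≡27, 9²≡7, 10²≡26, 11²≡10, 12²≡33, 13²≡21, 14²≡11, 15²≡3, 16²≡34, 17²≡30, 18²≡28 (mod 37).
The residues are {1, 3, 4, 7, 9, 10, 11, 12, 16, 21, 25, 26, 27, 28, 30, 33, 34, 36}; the non-residues are the remaining 18 nonzero classes.

2 5 6 8 13 14 15 17 18 19 20 22 23 24 29 31 32 35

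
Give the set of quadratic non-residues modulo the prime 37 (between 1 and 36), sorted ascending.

Square k = 1,…,18 (k and 37−k give the same square):
1²=1, 2²=4, 3²=9, 4²=16, 5²=25, 6²=36, 7²≡12, 8²≡27, 9²≡7, 10²≡26, 11²≡10, 12²≡33, 13²≡21, 14²≡11, 15²≡3, 16²≡34, 17²≡30, 18²≡28 (mod 37).
The residues are {1, 3, 4, 7, 9, 10, 11, 12, 16, 21, 25, 26, 27, 28, 30, 33, 34, 36}; the non-residues are the remaining 18 nonzero classes.

2,5,6,8,13,14,15,17,18,19,20,22,23,24,29,31,32,35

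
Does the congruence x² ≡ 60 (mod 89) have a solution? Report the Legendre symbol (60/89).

Euler's criterion: (60/89) ≡ 60^44 (mod 89).
60^2 ≡ 40 (mod 89)
60^4 ≡ 87 (mod 89)
60^8 ≡ 4 (mod 89)
60^16 ≡ 16 (mod 89)
60^32 ≡ 78 (mod 89)
60^44 = 60^(32+8+4) ≡ 88 (mod 89).
Result is 88 ≡ −1, so (60/89) = −1.

-1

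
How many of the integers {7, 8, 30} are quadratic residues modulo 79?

1

(7/79) = -1 → non-residue.
(8/79) = +1 → QR.
(30/79) = -1 → non-residue.
Total quadratic residues among the 3: 1.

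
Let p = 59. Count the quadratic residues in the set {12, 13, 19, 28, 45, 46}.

5

(12/59) = +1 → QR.
(13/59) = -1 → non-residue.
(19/59) = +1 → QR.
(28/59) = +1 → QR.
(45/59) = +1 → QR.
(46/59) = +1 → QR.
Total quadratic residues among the 6: 5.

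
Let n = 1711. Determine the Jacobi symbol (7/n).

1

Reciprocity: 7 ≡ 3 and 1711 ≡ 3 (mod 4), so (7/1711) = −(1711/7).
Reduce top mod 7: now compute (3/7).
Reciprocity: 3 ≡ 3 and 7 ≡ 3 (mod 4), so (3/7) = −(7/3).
Reduce top mod 3: now compute (1/3).
Reached (1/3) = 1. Collecting the sign flips along the way, the symbol is +1.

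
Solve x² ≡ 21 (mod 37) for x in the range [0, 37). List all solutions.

13, 24

37 ≡ 1 (mod 4), so we find a root by search.
Trying successive values, 13² = 169 ≡ 21 (mod 37). The other root is 37 − 13 = 24.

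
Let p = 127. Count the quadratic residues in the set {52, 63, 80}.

(52/127) = +1 → QR.
(63/127) = -1 → non-residue.
(80/127) = -1 → non-residue.
Total quadratic residues among the 3: 1.

1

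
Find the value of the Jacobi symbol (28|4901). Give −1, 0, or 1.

Pull out 2^2: since 4901 ≡ 5 (mod 8), (2/4901) = -1, so (2/4901)^2 = +1.
Reciprocity: 7 ≡ 3 and 4901 ≡ 1 (mod 4), so (7/4901) = +(4901/7).
Reduce top mod 7: now compute (1/7).
Reached (1/7) = 1. Collecting the sign flips along the way, the symbol is +1.

1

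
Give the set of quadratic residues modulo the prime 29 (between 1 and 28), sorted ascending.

Square k = 1,…,14 (k and 29−k give the same square):
1²=1, 2²=4, 3²=9, 4²=16, 5²=25, 6²≡7, 7²≡20, 8²≡6, 9²≡23, 10²≡13, 11²≡5, 12²≡28, 13²≡24, 14²≡22 (mod 29).
So the quadratic residues mod 29 are {1, 4, 5, 6, 7, 9, 13, 16, 20, 22, 23, 24, 25, 28}.

1, 4, 5, 6, 7, 9, 13, 16, 20, 22, 23, 24, 25, 28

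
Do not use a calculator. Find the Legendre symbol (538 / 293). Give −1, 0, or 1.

First reduce: 538 ≡ 245 (mod 293).
Reciprocity: 245 ≡ 1 and 293 ≡ 1 (mod 4), so (245/293) = +(293/245).
Reduce top mod 245: now compute (48/245).
Pull out 2^4: since 245 ≡ 5 (mod 8), (2/245) = -1, so (2/245)^4 = +1.
Reciprocity: 3 ≡ 3 and 245 ≡ 1 (mod 4), so (3/245) = +(245/3).
Reduce top mod 3: now compute (2/3).
Pull out 2: since 3 ≡ 3 (mod 8), (2/3) = -1.
Reached (1/3) = 1. Collecting the sign flips along the way, the symbol is -1.

-1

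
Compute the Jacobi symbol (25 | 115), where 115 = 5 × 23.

Reciprocity: 25 ≡ 1 and 115 ≡ 3 (mod 4), so (25/115) = +(115/25).
Reduce top mod 25: now compute (15/25).
Reciprocity: 15 ≡ 3 and 25 ≡ 1 (mod 4), so (15/25) = +(25/15).
Reduce top mod 15: now compute (10/15).
Pull out 2: since 15 ≡ 7 (mod 8), (2/15) = +1.
Reciprocity: 5 ≡ 1 and 15 ≡ 3 (mod 4), so (5/15) = +(15/5).
Reduce top mod 5: now compute (0/5).
Top reduces to 0: gcd > 1, so the symbol is 0.

0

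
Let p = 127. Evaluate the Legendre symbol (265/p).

First reduce: 265 ≡ 11 (mod 127).
Reciprocity: 11 ≡ 3 and 127 ≡ 3 (mod 4), so (11/127) = −(127/11).
Reduce top mod 11: now compute (6/11).
Pull out 2: since 11 ≡ 3 (mod 8), (2/11) = -1.
Reciprocity: 3 ≡ 3 and 11 ≡ 3 (mod 4), so (3/11) = −(11/3).
Reduce top mod 3: now compute (2/3).
Pull out 2: since 3 ≡ 3 (mod 8), (2/3) = -1.
Reached (1/3) = 1. Collecting the sign flips along the way, the symbol is +1.

1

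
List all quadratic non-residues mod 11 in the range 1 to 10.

Square k = 1,…,5 (k and 11−k give the same square):
1²=1, 2²=4, 3²=9, 4²≡5, 5²≡3 (mod 11).
The residues are {1, 3, 4, 5, 9}; the non-residues are the remaining 5 nonzero classes.

2 6 7 8 10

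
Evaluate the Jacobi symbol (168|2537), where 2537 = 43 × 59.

Pull out 2^3: since 2537 ≡ 1 (mod 8), (2/2537) = +1, so (2/2537)^3 = +1.
Reciprocity: 21 ≡ 1 and 2537 ≡ 1 (mod 4), so (21/2537) = +(2537/21).
Reduce top mod 21: now compute (17/21).
Reciprocity: 17 ≡ 1 and 21 ≡ 1 (mod 4), so (17/21) = +(21/17).
Reduce top mod 17: now compute (4/17).
Pull out 2^2: since 17 ≡ 1 (mod 8), (2/17) = +1, so (2/17)^2 = +1.
Reached (1/17) = 1. Collecting the sign flips along the way, the symbol is +1.

1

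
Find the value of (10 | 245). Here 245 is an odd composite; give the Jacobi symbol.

Pull out 2: since 245 ≡ 5 (mod 8), (2/245) = -1.
Reciprocity: 5 ≡ 1 and 245 ≡ 1 (mod 4), so (5/245) = +(245/5).
Reduce top mod 5: now compute (0/5).
Top reduces to 0: gcd > 1, so the symbol is 0.

0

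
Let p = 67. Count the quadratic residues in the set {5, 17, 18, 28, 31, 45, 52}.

(5/67) = -1 → non-residue.
(17/67) = +1 → QR.
(18/67) = -1 → non-residue.
(28/67) = -1 → non-residue.
(31/67) = -1 → non-residue.
(45/67) = -1 → non-residue.
(52/67) = -1 → non-residue.
Total quadratic residues among the 7: 1.

1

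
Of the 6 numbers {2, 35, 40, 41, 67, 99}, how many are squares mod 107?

(2/107) = -1 → non-residue.
(35/107) = +1 → QR.
(40/107) = +1 → QR.
(41/107) = +1 → QR.
(67/107) = -1 → non-residue.
(99/107) = +1 → QR.
Total quadratic residues among the 6: 4.

4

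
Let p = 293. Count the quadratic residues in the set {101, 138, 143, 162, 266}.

(101/293) = -1 → non-residue.
(138/293) = -1 → non-residue.
(143/293) = +1 → QR.
(162/293) = -1 → non-residue.
(266/293) = -1 → non-residue.
Total quadratic residues among the 5: 1.

1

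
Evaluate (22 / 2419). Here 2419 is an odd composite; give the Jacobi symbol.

Pull out 2: since 2419 ≡ 3 (mod 8), (2/2419) = -1.
Reciprocity: 11 ≡ 3 and 2419 ≡ 3 (mod 4), so (11/2419) = −(2419/11).
Reduce top mod 11: now compute (10/11).
Pull out 2: since 11 ≡ 3 (mod 8), (2/11) = -1.
Reciprocity: 5 ≡ 1 and 11 ≡ 3 (mod 4), so (5/11) = +(11/5).
Reduce top mod 5: now compute (1/5).
Reached (1/5) = 1. Collecting the sign flips along the way, the symbol is -1.

-1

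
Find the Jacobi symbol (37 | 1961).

Reciprocity: 37 ≡ 1 and 1961 ≡ 1 (mod 4), so (37/1961) = +(1961/37).
Reduce top mod 37: now compute (0/37).
Top reduces to 0: gcd > 1, so the symbol is 0.

0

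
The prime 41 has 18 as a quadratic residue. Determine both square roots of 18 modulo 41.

10, 31

41 ≡ 1 (mod 4), so we find a root by search.
Trying successive values, 10² = 100 ≡ 18 (mod 41). The other root is 41 − 10 = 31.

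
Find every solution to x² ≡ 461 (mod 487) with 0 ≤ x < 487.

Since 487 ≡ 3 (mod 4), a square root of 461 is 461^((487+1)/4) = 461^122 mod 487.
Repeated squaring: 461^2≡189, 461^4≡170, 461^8≡167, 461^16≡130, 461^32≡342, 461^64≡84 (mod 487).
461^122 = 461^(64+32+16+8+2) ≡ 386 (mod 487).
Check: 386² = 148996 ≡ 461 (mod 487). The two roots are 101 and 386.

101, 386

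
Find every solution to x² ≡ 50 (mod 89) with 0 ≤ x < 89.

89 ≡ 1 (mod 4), so we find a root by search.
Trying successive values, 36² = 1296 ≡ 50 (mod 89). The other root is 89 − 36 = 53.

36, 53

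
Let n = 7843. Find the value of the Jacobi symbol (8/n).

-1

Pull out 2^3: since 7843 ≡ 3 (mod 8), (2/7843) = -1, so (2/7843)^3 = -1.
Reached (1/7843) = 1. Collecting the sign flips along the way, the symbol is -1.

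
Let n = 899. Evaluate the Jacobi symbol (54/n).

Pull out 2: since 899 ≡ 3 (mod 8), (2/899) = -1.
Reciprocity: 27 ≡ 3 and 899 ≡ 3 (mod 4), so (27/899) = −(899/27).
Reduce top mod 27: now compute (8/27).
Pull out 2^3: since 27 ≡ 3 (mod 8), (2/27) = -1, so (2/27)^3 = -1.
Reached (1/27) = 1. Collecting the sign flips along the way, the symbol is -1.

-1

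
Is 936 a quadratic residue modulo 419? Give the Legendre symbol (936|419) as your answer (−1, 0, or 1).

-1

First reduce: 936 ≡ 98 (mod 419).
Pull out 2: since 419 ≡ 3 (mod 8), (2/419) = -1.
Reciprocity: 49 ≡ 1 and 419 ≡ 3 (mod 4), so (49/419) = +(419/49).
Reduce top mod 49: now compute (27/49).
Reciprocity: 27 ≡ 3 and 49 ≡ 1 (mod 4), so (27/49) = +(49/27).
Reduce top mod 27: now compute (22/27).
Pull out 2: since 27 ≡ 3 (mod 8), (2/27) = -1.
Reciprocity: 11 ≡ 3 and 27 ≡ 3 (mod 4), so (11/27) = −(27/11).
Reduce top mod 11: now compute (5/11).
Reciprocity: 5 ≡ 1 and 11 ≡ 3 (mod 4), so (5/11) = +(11/5).
Reduce top mod 5: now compute (1/5).
Reached (1/5) = 1. Collecting the sign flips along the way, the symbol is -1.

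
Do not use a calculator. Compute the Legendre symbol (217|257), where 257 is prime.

Reciprocity: 217 ≡ 1 and 257 ≡ 1 (mod 4), so (217/257) = +(257/217).
Reduce top mod 217: now compute (40/217).
Pull out 2^3: since 217 ≡ 1 (mod 8), (2/217) = +1, so (2/217)^3 = +1.
Reciprocity: 5 ≡ 1 and 217 ≡ 1 (mod 4), so (5/217) = +(217/5).
Reduce top mod 5: now compute (2/5).
Pull out 2: since 5 ≡ 5 (mod 8), (2/5) = -1.
Reached (1/5) = 1. Collecting the sign flips along the way, the symbol is -1.

-1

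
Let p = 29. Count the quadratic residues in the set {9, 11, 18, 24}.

(9/29) = +1 → QR.
(11/29) = -1 → non-residue.
(18/29) = -1 → non-residue.
(24/29) = +1 → QR.
Total quadratic residues among the 4: 2.

2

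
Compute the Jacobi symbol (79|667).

1

Reciprocity: 79 ≡ 3 and 667 ≡ 3 (mod 4), so (79/667) = −(667/79).
Reduce top mod 79: now compute (35/79).
Reciprocity: 35 ≡ 3 and 79 ≡ 3 (mod 4), so (35/79) = −(79/35).
Reduce top mod 35: now compute (9/35).
Reciprocity: 9 ≡ 1 and 35 ≡ 3 (mod 4), so (9/35) = +(35/9).
Reduce top mod 9: now compute (8/9).
Pull out 2^3: since 9 ≡ 1 (mod 8), (2/9) = +1, so (2/9)^3 = +1.
Reached (1/9) = 1. Collecting the sign flips along the way, the symbol is +1.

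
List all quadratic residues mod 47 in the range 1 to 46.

1, 2, 3, 4, 6, 7, 8, 9, 12, 14, 16, 17, 18, 21, 24, 25, 27, 28, 32, 34, 36, 37, 42

Square k = 1,…,23 (k and 47−k give the same square):
1²=1, 2²=4, 3²=9, 4²=16, 5²=25, 6²=36, 7²≡2, 8²≡17, 9²≡34, 10²≡6, 11²≡27, 12²≡3, 13²≡28, 14²≡8, 15²≡37, 16²≡21, 17²≡7, 18²≡42, 19²≡32, 20²≡24, 21²≡18, 22²≡14, 23²≡12 (mod 47).
So the quadratic residues mod 47 are {1, 2, 3, 4, 6, 7, 8, 9, 12, 14, 16, 17, 18, 21, 24, 25, 27, 28, 32, 34, 36, 37, 42}.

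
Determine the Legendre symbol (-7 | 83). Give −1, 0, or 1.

-1

First reduce: -7 ≡ 76 (mod 83).
Pull out 2^2: since 83 ≡ 3 (mod 8), (2/83) = -1, so (2/83)^2 = +1.
Reciprocity: 19 ≡ 3 and 83 ≡ 3 (mod 4), so (19/83) = −(83/19).
Reduce top mod 19: now compute (7/19).
Reciprocity: 7 ≡ 3 and 19 ≡ 3 (mod 4), so (7/19) = −(19/7).
Reduce top mod 7: now compute (5/7).
Reciprocity: 5 ≡ 1 and 7 ≡ 3 (mod 4), so (5/7) = +(7/5).
Reduce top mod 5: now compute (2/5).
Pull out 2: since 5 ≡ 5 (mod 8), (2/5) = -1.
Reached (1/5) = 1. Collecting the sign flips along the way, the symbol is -1.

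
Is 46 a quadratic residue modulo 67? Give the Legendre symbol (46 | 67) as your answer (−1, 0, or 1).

Pull out 2: since 67 ≡ 3 (mod 8), (2/67) = -1.
Reciprocity: 23 ≡ 3 and 67 ≡ 3 (mod 4), so (23/67) = −(67/23).
Reduce top mod 23: now compute (21/23).
Reciprocity: 21 ≡ 1 and 23 ≡ 3 (mod 4), so (21/23) = +(23/21).
Reduce top mod 21: now compute (2/21).
Pull out 2: since 21 ≡ 5 (mod 8), (2/21) = -1.
Reached (1/21) = 1. Collecting the sign flips along the way, the symbol is -1.

-1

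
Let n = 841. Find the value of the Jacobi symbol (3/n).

Reciprocity: 3 ≡ 3 and 841 ≡ 1 (mod 4), so (3/841) = +(841/3).
Reduce top mod 3: now compute (1/3).
Reached (1/3) = 1. Collecting the sign flips along the way, the symbol is +1.

1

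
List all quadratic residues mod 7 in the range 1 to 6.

1,2,4

Square k = 1,…,3 (k and 7−k give the same square):
1²=1, 2²=4, 3²≡2 (mod 7).
So the quadratic residues mod 7 are {1, 2, 4}.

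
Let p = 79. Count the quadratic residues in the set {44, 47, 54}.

1

(44/79) = +1 → QR.
(47/79) = -1 → non-residue.
(54/79) = -1 → non-residue.
Total quadratic residues among the 3: 1.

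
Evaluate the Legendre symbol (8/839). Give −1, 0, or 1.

1

Pull out 2^3: since 839 ≡ 7 (mod 8), (2/839) = +1, so (2/839)^3 = +1.
Reached (1/839) = 1. Collecting the sign flips along the way, the symbol is +1.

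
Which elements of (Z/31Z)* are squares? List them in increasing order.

1,2,4,5,7,8,9,10,14,16,18,19,20,25,28

Square k = 1,…,15 (k and 31−k give the same square):
1²=1, 2²=4, 3²=9, 4²=16, 5²=25, 6²≡5, 7²≡18, 8²≡2, 9²≡19, 10²≡7, 11²≡28, 12²≡20, 13²≡14, 14²≡10, 15²≡8 (mod 31).
So the quadratic residues mod 31 are {1, 2, 4, 5, 7, 8, 9, 10, 14, 16, 18, 19, 20, 25, 28}.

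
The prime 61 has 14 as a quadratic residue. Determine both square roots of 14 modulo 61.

61 ≡ 1 (mod 4), so we find a root by search.
Trying successive values, 21² = 441 ≡ 14 (mod 61). The other root is 61 − 21 = 40.

21, 40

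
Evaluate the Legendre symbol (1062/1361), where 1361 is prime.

1

Pull out 2: since 1361 ≡ 1 (mod 8), (2/1361) = +1.
Reciprocity: 531 ≡ 3 and 1361 ≡ 1 (mod 4), so (531/1361) = +(1361/531).
Reduce top mod 531: now compute (299/531).
Reciprocity: 299 ≡ 3 and 531 ≡ 3 (mod 4), so (299/531) = −(531/299).
Reduce top mod 299: now compute (232/299).
Pull out 2^3: since 299 ≡ 3 (mod 8), (2/299) = -1, so (2/299)^3 = -1.
Reciprocity: 29 ≡ 1 and 299 ≡ 3 (mod 4), so (29/299) = +(299/29).
Reduce top mod 29: now compute (9/29).
Reciprocity: 9 ≡ 1 and 29 ≡ 1 (mod 4), so (9/29) = +(29/9).
Reduce top mod 9: now compute (2/9).
Pull out 2: since 9 ≡ 1 (mod 8), (2/9) = +1.
Reached (1/9) = 1. Collecting the sign flips along the way, the symbol is +1.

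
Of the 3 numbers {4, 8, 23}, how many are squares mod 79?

3

(4/79) = +1 → QR.
(8/79) = +1 → QR.
(23/79) = +1 → QR.
Total quadratic residues among the 3: 3.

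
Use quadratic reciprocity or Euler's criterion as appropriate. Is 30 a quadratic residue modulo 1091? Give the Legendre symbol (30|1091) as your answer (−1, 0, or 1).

-1

Euler's criterion: (30/1091) ≡ 30^545 (mod 1091).
30^2 ≡ 900 (mod 1091)
30^4 ≡ 478 (mod 1091)
30^8 ≡ 465 (mod 1091)
30^16 ≡ 207 (mod 1091)
30^32 ≡ 300 (mod 1091)
30^64 ≡ 538 (mod 1091)
30^128 ≡ 329 (mod 1091)
30^256 ≡ 232 (mod 1091)
30^512 ≡ 365 (mod 1091)
30^545 = 30^(512+32+1) ≡ 1090 (mod 1091).
Result is 1090 ≡ −1, so (30/1091) = −1.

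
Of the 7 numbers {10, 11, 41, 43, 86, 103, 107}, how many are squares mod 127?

4

(10/127) = -1 → non-residue.
(11/127) = +1 → QR.
(41/127) = +1 → QR.
(43/127) = -1 → non-residue.
(86/127) = -1 → non-residue.
(103/127) = +1 → QR.
(107/127) = +1 → QR.
Total quadratic residues among the 7: 4.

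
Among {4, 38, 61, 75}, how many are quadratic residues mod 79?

2

(4/79) = +1 → QR.
(38/79) = +1 → QR.
(61/79) = -1 → non-residue.
(75/79) = -1 → non-residue.
Total quadratic residues among the 4: 2.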